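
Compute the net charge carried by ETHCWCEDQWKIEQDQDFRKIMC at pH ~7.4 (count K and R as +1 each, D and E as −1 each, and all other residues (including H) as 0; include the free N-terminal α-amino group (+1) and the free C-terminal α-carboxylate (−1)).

Positive (K, R): K11, R19, K20 → +3.
Negative (D, E): E1, E7, D8, E13, D15, D17 → −6.
The N-terminus (+1) and C-terminus (−1) cancel.
Net charge = (+3) + (−6) = −3.

-3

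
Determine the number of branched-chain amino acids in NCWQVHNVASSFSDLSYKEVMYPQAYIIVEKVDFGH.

The BCAAs are Val, Leu, and Ile — aliphatic side chains with a branch point.
Matching residues: V5, V8, L15, V20, I27, I28, V29, V32.

8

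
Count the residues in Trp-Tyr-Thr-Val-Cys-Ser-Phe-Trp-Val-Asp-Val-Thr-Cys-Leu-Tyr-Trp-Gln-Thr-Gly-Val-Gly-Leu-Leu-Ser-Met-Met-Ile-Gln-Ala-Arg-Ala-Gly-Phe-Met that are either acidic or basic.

Acidic: D, E. Basic: H, K, R.
Acidic residues here: Asp10 (1).
Basic residues here: Arg30 (1).
The two groups share no amino acid, so total = 1 + 1 = 2.

2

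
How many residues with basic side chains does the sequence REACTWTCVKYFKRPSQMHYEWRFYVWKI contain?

The basic amino acids are Lys (K), Arg (R), and His (H).
Matching residues: R1, K10, K13, R14, H19, R23, K28.

7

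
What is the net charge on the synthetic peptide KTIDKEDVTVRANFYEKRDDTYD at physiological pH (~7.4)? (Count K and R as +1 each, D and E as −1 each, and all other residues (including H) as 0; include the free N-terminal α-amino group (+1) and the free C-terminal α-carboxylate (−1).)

-2

Positive (K, R): K1, K5, R11, K17, R18 → +5.
Negative (D, E): D4, E6, D7, E16, D19, D20, D23 → −7.
The N-terminus (+1) and C-terminus (−1) cancel.
Net charge = (+5) + (−7) = −2.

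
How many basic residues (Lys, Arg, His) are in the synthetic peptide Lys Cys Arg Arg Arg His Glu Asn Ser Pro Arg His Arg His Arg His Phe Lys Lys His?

Matching residues: Lys1, Arg3, Arg4, Arg5, His6, Arg11, His12, Arg13, His14, Arg15, His16, Lys18, Lys19, His20.

14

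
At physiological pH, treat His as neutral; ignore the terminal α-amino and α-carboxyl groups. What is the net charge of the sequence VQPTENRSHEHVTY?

-1

The side chains ionized at physiological pH are Lys/Arg (+1) and Asp/Glu (−1); with His treated as neutral, nothing else contributes.
Positive (K, R): R7 → +1.
Negative (D, E): E5, E10 → −2.
Net charge = (+1) + (−2) = −1.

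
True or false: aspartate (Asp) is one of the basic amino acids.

False

K, R, and H are the three residues with basic side chains (ε-amine, guanidinium, and imidazole respectively).
Aspartate is not in this group.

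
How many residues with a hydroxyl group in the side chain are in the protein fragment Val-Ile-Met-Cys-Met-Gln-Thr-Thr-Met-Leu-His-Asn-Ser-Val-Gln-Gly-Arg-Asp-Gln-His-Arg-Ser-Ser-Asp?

The –OH-bearing residues are Ser, Thr (aliphatic alcohols), and Tyr (phenol).
Matching residues: Thr7, Thr8, Ser13, Ser22, Ser23.

5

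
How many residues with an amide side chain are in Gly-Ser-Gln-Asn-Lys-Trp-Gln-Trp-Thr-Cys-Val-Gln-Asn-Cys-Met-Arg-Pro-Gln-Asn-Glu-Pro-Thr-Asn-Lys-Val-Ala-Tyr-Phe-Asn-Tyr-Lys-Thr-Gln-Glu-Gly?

The amide-side-chain residues are Asn (N) and Gln (Q).
Matching residues: Gln3, Asn4, Gln7, Gln12, Asn13, Gln18, Asn19, Asn23, Asn29, Gln33.

10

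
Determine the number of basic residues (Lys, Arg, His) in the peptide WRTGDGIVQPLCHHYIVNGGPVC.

3

Matching residues: R2, H13, H14.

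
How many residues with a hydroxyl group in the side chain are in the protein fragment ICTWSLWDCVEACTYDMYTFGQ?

Serine (S), threonine (T), and tyrosine (Y) each carry a hydroxyl group on the side chain.
Matching residues: T3, S5, T14, Y15, Y18, T19.

6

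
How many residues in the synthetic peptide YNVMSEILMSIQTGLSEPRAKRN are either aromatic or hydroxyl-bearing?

Aromatic: F, W, Y. Hydroxyl-bearing: S, T, Y.
Aromatic residues here: Y1 (1).
Hydroxyl-bearing residues here: Y1, S5, S10, T13, S16 (5).
Y is in both groups, so the 1 Y residue must not be double-counted.
Total = 1 + 5 − 1 = 5.

5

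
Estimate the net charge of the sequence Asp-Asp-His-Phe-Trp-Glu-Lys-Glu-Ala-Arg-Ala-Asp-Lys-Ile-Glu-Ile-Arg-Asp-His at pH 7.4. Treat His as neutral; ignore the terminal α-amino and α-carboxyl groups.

The side chains ionized at physiological pH are Lys/Arg (+1) and Asp/Glu (−1); with His treated as neutral, nothing else contributes.
Positive (K, R): Lys7, Arg10, Lys13, Arg17 → +4.
Negative (D, E): Asp1, Asp2, Glu6, Glu8, Asp12, Glu15, Asp18 → −7.
Net charge = (+4) + (−7) = −3.

-3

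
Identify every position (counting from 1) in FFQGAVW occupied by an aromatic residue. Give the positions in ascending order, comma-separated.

1, 2, 7

F, W, and Y each carry an aromatic ring on the side chain.
Matching residues: F1, F2, W7.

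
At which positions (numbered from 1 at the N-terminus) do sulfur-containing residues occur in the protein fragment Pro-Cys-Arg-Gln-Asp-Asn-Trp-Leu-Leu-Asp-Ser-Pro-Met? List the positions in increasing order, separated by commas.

2, 13

Cysteine (C, thiol) and methionine (M, thioether) are the two sulfur-containing amino acids.
Matching residues: Cys2, Met13.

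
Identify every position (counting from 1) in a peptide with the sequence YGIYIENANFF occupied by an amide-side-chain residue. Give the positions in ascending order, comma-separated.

Only N (asparagine) and Q (glutamine) carry a side-chain carboxamide.
Matching residues: N7, N9.

7, 9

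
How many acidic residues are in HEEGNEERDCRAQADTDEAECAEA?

10

Aspartate (D) and glutamate (E) have carboxylic-acid side chains and are the acidic amino acids.
Matching residues: E2, E3, E6, E7, D9, D15, D17, E18, E20, E23.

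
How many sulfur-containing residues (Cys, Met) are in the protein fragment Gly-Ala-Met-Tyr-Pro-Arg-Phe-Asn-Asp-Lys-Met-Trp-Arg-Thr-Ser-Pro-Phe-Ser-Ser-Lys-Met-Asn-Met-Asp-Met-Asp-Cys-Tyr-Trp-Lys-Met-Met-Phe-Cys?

Matching residues: Met3, Met11, Met21, Met23, Met25, Cys27, Met31, Met32, Cys34.

9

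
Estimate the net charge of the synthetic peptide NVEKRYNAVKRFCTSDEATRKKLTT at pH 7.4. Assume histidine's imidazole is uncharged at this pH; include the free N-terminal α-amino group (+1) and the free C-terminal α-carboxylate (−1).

+4

The side chains ionized at physiological pH are Lys/Arg (+1) and Asp/Glu (−1); with His treated as neutral, nothing else contributes.
Positive (K, R): K4, R5, K10, R11, R20, K21, K22 → +7.
Negative (D, E): E3, D16, E17 → −3.
The N-terminus (+1) and C-terminus (−1) cancel.
Net charge = (+7) + (−3) = +4.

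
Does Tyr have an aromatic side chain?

Phenylalanine (F), tryptophan (W), and tyrosine (Y) have aromatic ring side chains.
Tyrosine is in this group.

Yes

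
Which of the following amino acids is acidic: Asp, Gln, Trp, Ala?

Only D (aspartate) and E (glutamate) carry a side-chain carboxylic acid.
Of the listed options, only Asp belongs to this group.

Asp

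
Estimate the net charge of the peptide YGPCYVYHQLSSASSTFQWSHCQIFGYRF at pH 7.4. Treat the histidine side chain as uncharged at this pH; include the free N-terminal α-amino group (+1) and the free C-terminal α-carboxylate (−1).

The side chains ionized at physiological pH are Lys/Arg (+1) and Asp/Glu (−1); with His treated as neutral, nothing else contributes.
Positive (K, R): R28 → +1.
Negative (D, E): none → −0.
The N-terminus (+1) and C-terminus (−1) cancel.
Net charge = (+1) + (−0) = +1.

+1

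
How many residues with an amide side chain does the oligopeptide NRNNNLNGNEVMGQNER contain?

Only N (asparagine) and Q (glutamine) carry a side-chain carboxamide.
Matching residues: N1, N3, N4, N5, N7, N9, Q14, N15.

8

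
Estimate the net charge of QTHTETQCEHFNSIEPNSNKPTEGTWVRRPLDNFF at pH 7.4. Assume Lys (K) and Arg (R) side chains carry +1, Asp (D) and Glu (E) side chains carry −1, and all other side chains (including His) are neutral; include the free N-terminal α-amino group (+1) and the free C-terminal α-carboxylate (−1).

Positive (K, R): K20, R28, R29 → +3.
Negative (D, E): E5, E9, E15, E23, D32 → −5.
The N-terminus (+1) and C-terminus (−1) cancel.
Net charge = (+3) + (−5) = −2.

-2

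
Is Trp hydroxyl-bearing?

No

Serine (S), threonine (T), and tyrosine (Y) each carry a hydroxyl group on the side chain.
Tryptophan is not in this group.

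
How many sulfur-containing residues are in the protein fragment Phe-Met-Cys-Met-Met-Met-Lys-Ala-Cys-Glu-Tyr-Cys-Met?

The sulfur-bearing residues are cysteine (–SH) and methionine (–S–CH₃).
Matching residues: Met2, Cys3, Met4, Met5, Met6, Cys9, Cys12, Met13.

8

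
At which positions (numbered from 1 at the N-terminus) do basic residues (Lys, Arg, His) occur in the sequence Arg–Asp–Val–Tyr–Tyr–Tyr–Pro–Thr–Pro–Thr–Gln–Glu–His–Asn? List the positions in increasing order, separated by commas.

1, 13

Matching residues: Arg1, His13.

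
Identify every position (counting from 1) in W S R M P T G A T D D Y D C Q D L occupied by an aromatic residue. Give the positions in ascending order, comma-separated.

1, 12

Phenylalanine (F), tryptophan (W), and tyrosine (Y) have aromatic ring side chains.
Matching residues: W1, Y12.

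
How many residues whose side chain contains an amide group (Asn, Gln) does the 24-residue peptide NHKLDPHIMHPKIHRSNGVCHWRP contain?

Matching residues: N1, N17.

2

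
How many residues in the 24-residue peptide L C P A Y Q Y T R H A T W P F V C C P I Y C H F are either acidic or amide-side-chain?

Acidic: D, E. Amide-side-chain: N, Q.
Acidic residues here: none (0).
Amide-side-chain residues here: Q6 (1).
The two groups share no amino acid, so total = 0 + 1 = 1.

1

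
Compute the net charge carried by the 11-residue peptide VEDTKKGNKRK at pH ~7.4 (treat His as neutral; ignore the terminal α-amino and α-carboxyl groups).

At pH ~7.4 the Lys and Arg side chains are protonated (+1), the Asp and Glu side chains are deprotonated (−1), and with His taken as neutral all other side chains carry no charge.
Positive (K, R): K5, K6, K9, R10, K11 → +5.
Negative (D, E): E2, D3 → −2.
Net charge = (+5) + (−2) = +3.

+3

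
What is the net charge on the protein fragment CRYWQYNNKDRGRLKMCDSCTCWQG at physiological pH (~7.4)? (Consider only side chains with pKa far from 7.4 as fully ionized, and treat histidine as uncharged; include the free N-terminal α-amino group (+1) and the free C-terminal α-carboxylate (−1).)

Near pH 7.4, K and R contribute +1 each, D and E contribute −1 each, and every other side chain (His included, as stated) is uncharged.
Positive (K, R): R2, K9, R11, R13, K15 → +5.
Negative (D, E): D10, D18 → −2.
The N-terminus (+1) and C-terminus (−1) cancel.
Net charge = (+5) + (−2) = +3.

+3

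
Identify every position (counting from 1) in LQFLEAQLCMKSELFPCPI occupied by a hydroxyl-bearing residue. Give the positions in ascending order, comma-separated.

12

S, T, and Y are the three residues with a side-chain hydroxyl.
Matching residues: S12.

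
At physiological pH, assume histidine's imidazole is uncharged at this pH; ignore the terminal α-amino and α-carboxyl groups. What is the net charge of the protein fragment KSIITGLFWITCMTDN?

0

At pH ~7.4 the Lys and Arg side chains are protonated (+1), the Asp and Glu side chains are deprotonated (−1), and with His taken as neutral all other side chains carry no charge.
Positive (K, R): K1 → +1.
Negative (D, E): D15 → −1.
Net charge = (+1) + (−1) = 0.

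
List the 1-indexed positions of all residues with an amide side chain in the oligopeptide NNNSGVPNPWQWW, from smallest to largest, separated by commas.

Asparagine (N) and glutamine (Q) have uncharged amide side chains.
Matching residues: N1, N2, N3, N8, Q11.

1, 2, 3, 8, 11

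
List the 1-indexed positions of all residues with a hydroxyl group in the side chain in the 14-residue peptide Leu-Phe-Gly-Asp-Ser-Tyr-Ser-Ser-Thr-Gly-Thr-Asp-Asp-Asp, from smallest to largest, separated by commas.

5, 6, 7, 8, 9, 11

Serine (S), threonine (T), and tyrosine (Y) each carry a hydroxyl group on the side chain.
Matching residues: Ser5, Tyr6, Ser7, Ser8, Thr9, Thr11.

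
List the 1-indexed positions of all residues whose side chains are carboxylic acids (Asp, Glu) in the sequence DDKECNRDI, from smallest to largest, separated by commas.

1, 2, 4, 8

Matching residues: D1, D2, E4, D8.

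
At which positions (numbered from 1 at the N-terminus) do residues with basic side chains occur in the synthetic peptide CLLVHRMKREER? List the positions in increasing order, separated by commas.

5, 6, 8, 9, 12

Lysine (K), arginine (R), and histidine (H) have basic, nitrogen-containing side chains.
Matching residues: H5, R6, K8, R9, R12.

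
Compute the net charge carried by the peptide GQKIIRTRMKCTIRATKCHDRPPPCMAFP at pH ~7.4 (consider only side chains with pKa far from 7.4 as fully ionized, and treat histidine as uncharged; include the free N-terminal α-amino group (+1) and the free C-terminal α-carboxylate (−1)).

+6

Near pH 7.4, K and R contribute +1 each, D and E contribute −1 each, and every other side chain (His included, as stated) is uncharged.
Positive (K, R): K3, R6, R8, K10, R14, K17, R21 → +7.
Negative (D, E): D20 → −1.
The N-terminus (+1) and C-terminus (−1) cancel.
Net charge = (+7) + (−1) = +6.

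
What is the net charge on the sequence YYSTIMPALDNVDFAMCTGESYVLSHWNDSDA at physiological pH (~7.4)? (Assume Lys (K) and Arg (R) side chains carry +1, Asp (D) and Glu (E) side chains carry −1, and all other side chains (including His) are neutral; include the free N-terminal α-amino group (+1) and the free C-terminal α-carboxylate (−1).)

Positive (K, R): none → +0.
Negative (D, E): D10, D13, E20, D29, D31 → −5.
The N-terminus (+1) and C-terminus (−1) cancel.
Net charge = (+0) + (−5) = −5.

-5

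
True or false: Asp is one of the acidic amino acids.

Aspartate (D) and glutamate (E) have carboxylic-acid side chains and are the acidic amino acids.
Aspartate is in this group.

True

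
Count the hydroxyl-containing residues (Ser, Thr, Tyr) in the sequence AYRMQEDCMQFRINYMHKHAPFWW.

2

Matching residues: Y2, Y15.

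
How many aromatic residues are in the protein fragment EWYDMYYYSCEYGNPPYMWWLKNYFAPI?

The aromatic amino acids are Phe (F, benzyl), Trp (W, indole), and Tyr (Y, phenol).
Matching residues: W2, Y3, Y6, Y7, Y8, Y12, Y17, W19, W20, Y24, F25.

11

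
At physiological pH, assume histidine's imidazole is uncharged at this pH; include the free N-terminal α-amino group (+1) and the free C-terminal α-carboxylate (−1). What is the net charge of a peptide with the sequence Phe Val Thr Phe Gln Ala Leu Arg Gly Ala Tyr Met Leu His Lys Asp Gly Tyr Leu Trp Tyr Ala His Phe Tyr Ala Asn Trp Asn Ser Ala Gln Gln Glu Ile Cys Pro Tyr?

0

Near pH 7.4, K and R contribute +1 each, D and E contribute −1 each, and every other side chain (His included, as stated) is uncharged.
Positive (K, R): Arg8, Lys15 → +2.
Negative (D, E): Asp16, Glu34 → −2.
The N-terminus (+1) and C-terminus (−1) cancel.
Net charge = (+2) + (−2) = 0.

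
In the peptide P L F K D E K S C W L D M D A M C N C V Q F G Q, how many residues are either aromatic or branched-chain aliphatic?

Aromatic: F, W, Y. Branched-chain aliphatic: I, L, V.
Aromatic residues here: F3, W10, F22 (3).
Branched-chain aliphatic residues here: L2, L11, V20 (3).
The two groups share no amino acid, so total = 3 + 3 = 6.

6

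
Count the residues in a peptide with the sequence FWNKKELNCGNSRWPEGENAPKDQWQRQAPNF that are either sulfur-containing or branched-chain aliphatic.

2

Sulfur-containing: C, M. Branched-chain aliphatic: I, L, V.
Sulfur-containing residues here: C9 (1).
Branched-chain aliphatic residues here: L7 (1).
The two groups share no amino acid, so total = 1 + 1 = 2.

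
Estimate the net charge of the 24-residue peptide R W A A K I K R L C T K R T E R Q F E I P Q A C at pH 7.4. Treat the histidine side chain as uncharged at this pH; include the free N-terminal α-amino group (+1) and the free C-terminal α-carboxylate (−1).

Near pH 7.4, K and R contribute +1 each, D and E contribute −1 each, and every other side chain (His included, as stated) is uncharged.
Positive (K, R): R1, K5, K7, R8, K12, R13, R16 → +7.
Negative (D, E): E15, E19 → −2.
The N-terminus (+1) and C-terminus (−1) cancel.
Net charge = (+7) + (−2) = +5.

+5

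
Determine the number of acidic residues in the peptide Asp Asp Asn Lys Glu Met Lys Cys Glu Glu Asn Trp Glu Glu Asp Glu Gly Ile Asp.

10

The acidic residues are Asp (D) and Glu (E), whose side chains end in a carboxylate group.
Matching residues: Asp1, Asp2, Glu5, Glu9, Glu10, Glu13, Glu14, Asp15, Glu16, Asp19.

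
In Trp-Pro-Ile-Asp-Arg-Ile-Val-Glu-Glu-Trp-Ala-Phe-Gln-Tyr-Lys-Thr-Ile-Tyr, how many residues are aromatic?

5

F, W, and Y each carry an aromatic ring on the side chain.
Matching residues: Trp1, Trp10, Phe12, Tyr14, Tyr18.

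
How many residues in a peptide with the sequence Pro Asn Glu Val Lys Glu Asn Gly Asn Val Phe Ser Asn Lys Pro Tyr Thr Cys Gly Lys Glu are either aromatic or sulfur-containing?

Aromatic: F, W, Y. Sulfur-containing: C, M.
Aromatic residues here: Phe11, Tyr16 (2).
Sulfur-containing residues here: Cys18 (1).
The two groups share no amino acid, so total = 2 + 1 = 3.

3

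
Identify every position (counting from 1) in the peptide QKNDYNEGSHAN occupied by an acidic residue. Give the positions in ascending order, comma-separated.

4, 7

The acidic residues are Asp (D) and Glu (E), whose side chains end in a carboxylate group.
Matching residues: D4, E7.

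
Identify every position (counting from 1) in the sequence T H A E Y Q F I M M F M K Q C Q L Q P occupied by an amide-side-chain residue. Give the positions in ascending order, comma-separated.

The amide-side-chain residues are Asn (N) and Gln (Q).
Matching residues: Q6, Q14, Q16, Q18.

6, 14, 16, 18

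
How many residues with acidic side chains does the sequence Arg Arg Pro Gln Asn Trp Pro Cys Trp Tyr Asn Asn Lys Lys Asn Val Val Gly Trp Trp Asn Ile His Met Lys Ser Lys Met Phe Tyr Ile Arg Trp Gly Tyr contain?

0

Only D (aspartate) and E (glutamate) carry a side-chain carboxylic acid.
None of the 35 residues belong to this group.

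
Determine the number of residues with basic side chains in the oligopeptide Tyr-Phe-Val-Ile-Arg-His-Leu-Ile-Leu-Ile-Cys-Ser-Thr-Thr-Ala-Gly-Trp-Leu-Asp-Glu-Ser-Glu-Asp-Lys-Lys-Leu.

4

K, R, and H are the three residues with basic side chains (ε-amine, guanidinium, and imidazole respectively).
Matching residues: Arg5, His6, Lys24, Lys25.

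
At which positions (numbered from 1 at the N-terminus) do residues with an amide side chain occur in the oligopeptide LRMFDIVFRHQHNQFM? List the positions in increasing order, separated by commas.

Asparagine (N) and glutamine (Q) have uncharged amide side chains.
Matching residues: Q11, N13, Q14.

11, 13, 14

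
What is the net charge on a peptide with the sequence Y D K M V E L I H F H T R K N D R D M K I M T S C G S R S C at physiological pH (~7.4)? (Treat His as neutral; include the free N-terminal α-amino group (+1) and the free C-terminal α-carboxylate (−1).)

Near pH 7.4, K and R contribute +1 each, D and E contribute −1 each, and every other side chain (His included, as stated) is uncharged.
Positive (K, R): K3, R13, K14, R17, K20, R28 → +6.
Negative (D, E): D2, E6, D16, D18 → −4.
The N-terminus (+1) and C-terminus (−1) cancel.
Net charge = (+6) + (−4) = +2.

+2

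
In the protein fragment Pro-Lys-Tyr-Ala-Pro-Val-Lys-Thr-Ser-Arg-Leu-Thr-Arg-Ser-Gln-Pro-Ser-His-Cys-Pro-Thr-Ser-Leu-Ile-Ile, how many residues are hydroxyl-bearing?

The –OH-bearing residues are Ser, Thr (aliphatic alcohols), and Tyr (phenol).
Matching residues: Tyr3, Thr8, Ser9, Thr12, Ser14, Ser17, Thr21, Ser22.

8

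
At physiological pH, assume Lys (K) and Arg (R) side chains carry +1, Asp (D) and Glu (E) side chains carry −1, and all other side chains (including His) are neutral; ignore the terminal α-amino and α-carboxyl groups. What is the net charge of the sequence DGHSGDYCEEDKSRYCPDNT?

Positive (K, R): K12, R14 → +2.
Negative (D, E): D1, D6, E9, E10, D11, D18 → −6.
Net charge = (+2) + (−6) = −4.

-4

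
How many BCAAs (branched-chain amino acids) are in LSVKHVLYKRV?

Valine (V), leucine (L), and isoleucine (I) are the branched-chain amino acids.
Matching residues: L1, V3, V6, L7, V11.

5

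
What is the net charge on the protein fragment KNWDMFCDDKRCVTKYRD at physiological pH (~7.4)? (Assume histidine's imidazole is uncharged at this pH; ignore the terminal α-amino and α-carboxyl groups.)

+1

The side chains ionized at physiological pH are Lys/Arg (+1) and Asp/Glu (−1); with His treated as neutral, nothing else contributes.
Positive (K, R): K1, K10, R11, K15, R17 → +5.
Negative (D, E): D4, D8, D9, D18 → −4.
Net charge = (+5) + (−4) = +1.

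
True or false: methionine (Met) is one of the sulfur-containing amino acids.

The sulfur-bearing residues are cysteine (–SH) and methionine (–S–CH₃).
Methionine is in this group.

True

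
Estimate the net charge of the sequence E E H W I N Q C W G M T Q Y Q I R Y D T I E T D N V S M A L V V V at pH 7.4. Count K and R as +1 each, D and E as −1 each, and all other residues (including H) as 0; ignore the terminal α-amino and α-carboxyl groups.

-4

Positive (K, R): R17 → +1.
Negative (D, E): E1, E2, D19, E22, D24 → −5.
Net charge = (+1) + (−5) = −4.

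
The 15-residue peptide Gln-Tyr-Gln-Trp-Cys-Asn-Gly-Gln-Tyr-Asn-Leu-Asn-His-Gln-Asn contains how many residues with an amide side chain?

Only N (asparagine) and Q (glutamine) carry a side-chain carboxamide.
Matching residues: Gln1, Gln3, Asn6, Gln8, Asn10, Asn12, Gln14, Asn15.

8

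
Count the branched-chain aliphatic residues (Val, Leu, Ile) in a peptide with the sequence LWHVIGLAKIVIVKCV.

Matching residues: L1, V4, I5, L7, I10, V11, I12, V13, V16.

9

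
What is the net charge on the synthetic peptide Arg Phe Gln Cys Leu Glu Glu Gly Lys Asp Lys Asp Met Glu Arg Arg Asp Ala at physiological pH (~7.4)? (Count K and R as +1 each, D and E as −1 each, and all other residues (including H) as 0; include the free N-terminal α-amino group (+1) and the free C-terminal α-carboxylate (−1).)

Positive (K, R): Arg1, Lys9, Lys11, Arg15, Arg16 → +5.
Negative (D, E): Glu6, Glu7, Asp10, Asp12, Glu14, Asp17 → −6.
The N-terminus (+1) and C-terminus (−1) cancel.
Net charge = (+5) + (−6) = −1.

-1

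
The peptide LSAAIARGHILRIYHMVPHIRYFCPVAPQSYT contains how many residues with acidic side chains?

Aspartate (D) and glutamate (E) have carboxylic-acid side chains and are the acidic amino acids.
None of the 32 residues belong to this group.

0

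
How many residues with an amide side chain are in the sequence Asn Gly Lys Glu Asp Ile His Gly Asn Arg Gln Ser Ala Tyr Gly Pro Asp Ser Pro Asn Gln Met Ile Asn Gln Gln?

The amide-side-chain residues are Asn (N) and Gln (Q).
Matching residues: Asn1, Asn9, Gln11, Asn20, Gln21, Asn24, Gln25, Gln26.

8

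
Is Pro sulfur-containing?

Only Cys (C) and Met (M) have a sulfur atom in the side chain.
Proline is not in this group.

No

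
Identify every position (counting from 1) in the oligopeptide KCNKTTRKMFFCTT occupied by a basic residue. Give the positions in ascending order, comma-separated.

1, 4, 7, 8

Matching residues: K1, K4, R7, K8.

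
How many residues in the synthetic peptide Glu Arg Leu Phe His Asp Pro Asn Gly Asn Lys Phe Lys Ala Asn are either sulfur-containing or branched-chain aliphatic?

1

Sulfur-containing: C, M. Branched-chain aliphatic: I, L, V.
Sulfur-containing residues here: none (0).
Branched-chain aliphatic residues here: Leu3 (1).
The two groups share no amino acid, so total = 0 + 1 = 1.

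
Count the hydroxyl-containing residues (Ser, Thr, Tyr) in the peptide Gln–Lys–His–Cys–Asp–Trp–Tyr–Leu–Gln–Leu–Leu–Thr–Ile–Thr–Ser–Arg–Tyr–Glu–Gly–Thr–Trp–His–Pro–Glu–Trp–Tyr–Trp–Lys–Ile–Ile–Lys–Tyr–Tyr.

9

Matching residues: Tyr7, Thr12, Thr14, Ser15, Tyr17, Thr20, Tyr26, Tyr32, Tyr33.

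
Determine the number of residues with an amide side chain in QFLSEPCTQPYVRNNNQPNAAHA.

Only N (asparagine) and Q (glutamine) carry a side-chain carboxamide.
Matching residues: Q1, Q9, N14, N15, N16, Q17, N19.

7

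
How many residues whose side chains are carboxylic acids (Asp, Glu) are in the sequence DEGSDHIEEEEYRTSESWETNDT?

Matching residues: D1, E2, D5, E8, E9, E10, E11, E16, E19, D22.

10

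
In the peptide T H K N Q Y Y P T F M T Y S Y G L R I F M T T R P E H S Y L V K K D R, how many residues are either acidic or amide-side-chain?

4

Acidic: D, E. Amide-side-chain: N, Q.
Acidic residues here: E26, D34 (2).
Amide-side-chain residues here: N4, Q5 (2).
The two groups share no amino acid, so total = 2 + 2 = 4.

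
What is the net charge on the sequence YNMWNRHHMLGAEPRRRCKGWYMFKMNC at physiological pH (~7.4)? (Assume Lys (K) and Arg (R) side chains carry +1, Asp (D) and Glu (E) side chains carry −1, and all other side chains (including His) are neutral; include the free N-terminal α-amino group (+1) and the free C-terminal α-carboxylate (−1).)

+5

Positive (K, R): R6, R15, R16, R17, K19, K25 → +6.
Negative (D, E): E13 → −1.
The N-terminus (+1) and C-terminus (−1) cancel.
Net charge = (+6) + (−1) = +5.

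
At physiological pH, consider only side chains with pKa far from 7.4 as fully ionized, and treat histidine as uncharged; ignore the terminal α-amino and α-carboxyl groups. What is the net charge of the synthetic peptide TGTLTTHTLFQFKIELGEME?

-2

The side chains ionized at physiological pH are Lys/Arg (+1) and Asp/Glu (−1); with His treated as neutral, nothing else contributes.
Positive (K, R): K13 → +1.
Negative (D, E): E15, E18, E20 → −3.
Net charge = (+1) + (−3) = −2.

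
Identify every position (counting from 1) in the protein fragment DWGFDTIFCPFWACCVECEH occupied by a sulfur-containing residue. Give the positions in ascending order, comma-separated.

Only Cys (C) and Met (M) have a sulfur atom in the side chain.
Matching residues: C9, C14, C15, C18.

9, 14, 15, 18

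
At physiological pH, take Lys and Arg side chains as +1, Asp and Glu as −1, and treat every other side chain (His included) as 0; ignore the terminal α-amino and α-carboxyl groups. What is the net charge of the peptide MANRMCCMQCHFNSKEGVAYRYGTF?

Positive (K, R): R4, K15, R21 → +3.
Negative (D, E): E16 → −1.
Net charge = (+3) + (−1) = +2.

+2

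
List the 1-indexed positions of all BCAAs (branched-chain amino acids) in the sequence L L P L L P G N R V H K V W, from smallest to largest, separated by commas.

1, 2, 4, 5, 10, 13

Valine (V), leucine (L), and isoleucine (I) are the branched-chain amino acids.
Matching residues: L1, L2, L4, L5, V10, V13.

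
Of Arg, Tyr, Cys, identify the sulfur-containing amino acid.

Cys

Only Cys (C) and Met (M) have a sulfur atom in the side chain.
Of the listed options, only Cys belongs to this group.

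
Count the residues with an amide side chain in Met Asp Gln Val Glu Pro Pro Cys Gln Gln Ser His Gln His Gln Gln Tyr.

Only N (asparagine) and Q (glutamine) carry a side-chain carboxamide.
Matching residues: Gln3, Gln9, Gln10, Gln13, Gln15, Gln16.

6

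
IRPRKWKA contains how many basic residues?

Lysine (K), arginine (R), and histidine (H) have basic, nitrogen-containing side chains.
Matching residues: R2, R4, K5, K7.

4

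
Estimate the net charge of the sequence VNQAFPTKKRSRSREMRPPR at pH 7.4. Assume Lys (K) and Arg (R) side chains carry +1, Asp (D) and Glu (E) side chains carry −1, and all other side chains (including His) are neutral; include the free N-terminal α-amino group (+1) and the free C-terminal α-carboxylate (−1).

+6

Positive (K, R): K8, K9, R10, R12, R14, R17, R20 → +7.
Negative (D, E): E15 → −1.
The N-terminus (+1) and C-terminus (−1) cancel.
Net charge = (+7) + (−1) = +6.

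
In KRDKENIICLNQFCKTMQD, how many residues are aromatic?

The aromatic amino acids are Phe (F, benzyl), Trp (W, indole), and Tyr (Y, phenol).
Matching residues: F13.

1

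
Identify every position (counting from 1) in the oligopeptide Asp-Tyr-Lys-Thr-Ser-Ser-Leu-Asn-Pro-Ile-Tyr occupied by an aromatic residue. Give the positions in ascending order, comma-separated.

The aromatic amino acids are Phe (F, benzyl), Trp (W, indole), and Tyr (Y, phenol).
Matching residues: Tyr2, Tyr11.

2, 11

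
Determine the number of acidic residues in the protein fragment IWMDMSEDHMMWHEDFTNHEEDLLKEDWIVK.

The acidic residues are Asp (D) and Glu (E), whose side chains end in a carboxylate group.
Matching residues: D4, E7, D8, E14, D15, E20, E21, D22, E26, D27.

10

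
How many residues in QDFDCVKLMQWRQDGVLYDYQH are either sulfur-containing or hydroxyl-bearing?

Sulfur-containing: C, M. Hydroxyl-bearing: S, T, Y.
Sulfur-containing residues here: C5, M9 (2).
Hydroxyl-bearing residues here: Y18, Y20 (2).
The two groups share no amino acid, so total = 2 + 2 = 4.

4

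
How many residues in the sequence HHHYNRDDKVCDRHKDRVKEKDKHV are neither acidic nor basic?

6

Acidic: D, E. Basic: K, R, H. All other residues are neither.
Matching residues: Y4, N5, V10, C11, V18, V25.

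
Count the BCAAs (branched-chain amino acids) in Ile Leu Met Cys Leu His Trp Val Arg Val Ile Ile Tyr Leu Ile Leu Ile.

Valine (V), leucine (L), and isoleucine (I) are the branched-chain amino acids.
Matching residues: Ile1, Leu2, Leu5, Val8, Val10, Ile11, Ile12, Leu14, Ile15, Leu16, Ile17.

11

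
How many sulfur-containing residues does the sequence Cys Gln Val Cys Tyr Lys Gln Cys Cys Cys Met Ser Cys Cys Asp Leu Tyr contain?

8

Cysteine (C, thiol) and methionine (M, thioether) are the two sulfur-containing amino acids.
Matching residues: Cys1, Cys4, Cys8, Cys9, Cys10, Met11, Cys13, Cys14.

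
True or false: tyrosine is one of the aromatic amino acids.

True

The aromatic amino acids are Phe (F, benzyl), Trp (W, indole), and Tyr (Y, phenol).
Tyrosine is in this group.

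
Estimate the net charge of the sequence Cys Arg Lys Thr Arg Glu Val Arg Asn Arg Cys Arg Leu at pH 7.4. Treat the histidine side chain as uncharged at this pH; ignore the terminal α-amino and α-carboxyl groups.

+5

At pH ~7.4 the Lys and Arg side chains are protonated (+1), the Asp and Glu side chains are deprotonated (−1), and with His taken as neutral all other side chains carry no charge.
Positive (K, R): Arg2, Lys3, Arg5, Arg8, Arg10, Arg12 → +6.
Negative (D, E): Glu6 → −1.
Net charge = (+6) + (−1) = +5.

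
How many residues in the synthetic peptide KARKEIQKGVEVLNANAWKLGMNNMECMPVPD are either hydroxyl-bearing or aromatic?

Hydroxyl-bearing: S, T, Y. Aromatic: F, W, Y.
Hydroxyl-bearing residues here: none (0).
Aromatic residues here: W18 (1).
(Y belongs to both groups, but none appear in this sequence.) Total = 0 + 1 = 1.

1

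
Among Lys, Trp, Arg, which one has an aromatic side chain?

The aromatic amino acids are Phe (F, benzyl), Trp (W, indole), and Tyr (Y, phenol).
Of the listed options, only Trp belongs to this group.

Trp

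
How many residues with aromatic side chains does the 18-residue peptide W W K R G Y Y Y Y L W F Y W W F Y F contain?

14

Phenylalanine (F), tryptophan (W), and tyrosine (Y) have aromatic ring side chains.
Matching residues: W1, W2, Y6, Y7, Y8, Y9, W11, F12, Y13, W14, W15, F16, Y17, F18.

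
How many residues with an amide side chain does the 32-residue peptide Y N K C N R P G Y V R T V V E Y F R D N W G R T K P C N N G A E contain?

Asparagine (N) and glutamine (Q) have uncharged amide side chains.
Matching residues: N2, N5, N20, N28, N29.

5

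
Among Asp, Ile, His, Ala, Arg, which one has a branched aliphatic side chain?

V, L, and I make up the branched-chain aliphatic group.
Of the listed options, only Ile belongs to this group.

Ile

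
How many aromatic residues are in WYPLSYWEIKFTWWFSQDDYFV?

F, W, and Y each carry an aromatic ring on the side chain.
Matching residues: W1, Y2, Y6, W7, F11, W13, W14, F15, Y20, F21.

10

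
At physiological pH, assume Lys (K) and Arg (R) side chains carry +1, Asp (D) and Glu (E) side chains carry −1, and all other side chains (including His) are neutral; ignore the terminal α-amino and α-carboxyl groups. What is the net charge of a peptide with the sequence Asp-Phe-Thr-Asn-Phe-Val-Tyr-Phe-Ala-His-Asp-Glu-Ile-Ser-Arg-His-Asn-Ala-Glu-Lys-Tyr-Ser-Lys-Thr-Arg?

Positive (K, R): Arg15, Lys20, Lys23, Arg25 → +4.
Negative (D, E): Asp1, Asp11, Glu12, Glu19 → −4.
Net charge = (+4) + (−4) = 0.

0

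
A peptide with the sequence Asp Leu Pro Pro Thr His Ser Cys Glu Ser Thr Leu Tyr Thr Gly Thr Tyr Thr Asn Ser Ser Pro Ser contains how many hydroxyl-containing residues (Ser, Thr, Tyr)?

Matching residues: Thr5, Ser7, Ser10, Thr11, Tyr13, Thr14, Thr16, Tyr17, Thr18, Ser20, Ser21, Ser23.

12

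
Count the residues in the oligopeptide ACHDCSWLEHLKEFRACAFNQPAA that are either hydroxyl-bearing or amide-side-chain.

3

Hydroxyl-bearing: S, T, Y. Amide-side-chain: N, Q.
Hydroxyl-bearing residues here: S6 (1).
Amide-side-chain residues here: N20, Q21 (2).
The two groups share no amino acid, so total = 1 + 2 = 3.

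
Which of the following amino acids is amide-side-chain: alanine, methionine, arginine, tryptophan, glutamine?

glutamine

The amide-side-chain residues are Asn (N) and Gln (Q).
Of the listed options, only glutamine belongs to this group.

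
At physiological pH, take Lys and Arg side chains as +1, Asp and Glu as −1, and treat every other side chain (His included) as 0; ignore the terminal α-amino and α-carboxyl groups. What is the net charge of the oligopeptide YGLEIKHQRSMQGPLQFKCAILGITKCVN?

+3

Positive (K, R): K6, R9, K18, K26 → +4.
Negative (D, E): E4 → −1.
Net charge = (+4) + (−1) = +3.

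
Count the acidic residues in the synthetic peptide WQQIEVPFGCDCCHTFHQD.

3

Aspartate (D) and glutamate (E) have carboxylic-acid side chains and are the acidic amino acids.
Matching residues: E5, D11, D19.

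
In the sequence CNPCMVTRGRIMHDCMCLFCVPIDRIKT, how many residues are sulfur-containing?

8

The sulfur-bearing residues are cysteine (–SH) and methionine (–S–CH₃).
Matching residues: C1, C4, M5, M12, C15, M16, C17, C20.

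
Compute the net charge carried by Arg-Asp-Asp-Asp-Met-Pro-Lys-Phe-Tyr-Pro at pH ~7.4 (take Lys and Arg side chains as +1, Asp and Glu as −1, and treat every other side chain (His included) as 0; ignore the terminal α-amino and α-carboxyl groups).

Positive (K, R): Arg1, Lys7 → +2.
Negative (D, E): Asp2, Asp3, Asp4 → −3.
Net charge = (+2) + (−3) = −1.

-1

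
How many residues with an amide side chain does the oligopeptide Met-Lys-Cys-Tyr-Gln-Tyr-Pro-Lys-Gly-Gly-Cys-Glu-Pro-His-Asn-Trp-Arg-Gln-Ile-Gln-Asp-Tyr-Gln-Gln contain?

6

The amide-side-chain residues are Asn (N) and Gln (Q).
Matching residues: Gln5, Asn15, Gln18, Gln20, Gln23, Gln24.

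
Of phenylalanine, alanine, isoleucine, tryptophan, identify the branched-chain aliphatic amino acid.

The BCAAs are Val, Leu, and Ile — aliphatic side chains with a branch point.
Of the listed options, only isoleucine belongs to this group.

isoleucine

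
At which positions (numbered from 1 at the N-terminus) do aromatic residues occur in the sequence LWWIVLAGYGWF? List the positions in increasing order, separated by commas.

The aromatic amino acids are Phe (F, benzyl), Trp (W, indole), and Tyr (Y, phenol).
Matching residues: W2, W3, Y9, W11, F12.

2, 3, 9, 11, 12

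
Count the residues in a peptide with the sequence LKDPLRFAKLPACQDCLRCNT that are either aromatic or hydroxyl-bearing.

2

Aromatic: F, W, Y. Hydroxyl-bearing: S, T, Y.
Aromatic residues here: F7 (1).
Hydroxyl-bearing residues here: T21 (1).
(Y belongs to both groups, but none appear in this sequence.) Total = 1 + 1 = 2.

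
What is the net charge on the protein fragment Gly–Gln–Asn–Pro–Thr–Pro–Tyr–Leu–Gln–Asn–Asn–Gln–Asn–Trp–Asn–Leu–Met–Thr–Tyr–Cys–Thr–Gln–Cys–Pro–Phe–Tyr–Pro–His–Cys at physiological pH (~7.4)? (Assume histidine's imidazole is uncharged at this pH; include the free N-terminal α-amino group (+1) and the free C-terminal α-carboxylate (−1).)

0

At pH ~7.4 the Lys and Arg side chains are protonated (+1), the Asp and Glu side chains are deprotonated (−1), and with His taken as neutral all other side chains carry no charge.
Positive (K, R): none → +0.
Negative (D, E): none → −0.
The N-terminus (+1) and C-terminus (−1) cancel.
Net charge = (+0) + (−0) = 0.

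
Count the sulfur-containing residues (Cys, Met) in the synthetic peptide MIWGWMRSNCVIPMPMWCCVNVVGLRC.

Matching residues: M1, M6, C10, M14, M16, C18, C19, C27.

8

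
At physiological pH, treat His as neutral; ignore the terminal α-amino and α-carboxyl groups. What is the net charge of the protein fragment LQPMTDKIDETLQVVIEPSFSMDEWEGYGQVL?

Near pH 7.4, K and R contribute +1 each, D and E contribute −1 each, and every other side chain (His included, as stated) is uncharged.
Positive (K, R): K7 → +1.
Negative (D, E): D6, D9, E10, E17, D23, E24, E26 → −7.
Net charge = (+1) + (−7) = −6.

-6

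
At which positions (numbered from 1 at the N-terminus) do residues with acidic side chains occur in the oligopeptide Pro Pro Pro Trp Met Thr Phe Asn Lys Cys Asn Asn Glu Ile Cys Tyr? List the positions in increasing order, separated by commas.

Aspartate (D) and glutamate (E) have carboxylic-acid side chains and are the acidic amino acids.
Matching residues: Glu13.

13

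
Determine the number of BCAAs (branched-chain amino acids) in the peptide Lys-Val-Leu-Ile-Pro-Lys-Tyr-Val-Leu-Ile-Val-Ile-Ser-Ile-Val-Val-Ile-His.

V, L, and I make up the branched-chain aliphatic group.
Matching residues: Val2, Leu3, Ile4, Val8, Leu9, Ile10, Val11, Ile12, Ile14, Val15, Val16, Ile17.

12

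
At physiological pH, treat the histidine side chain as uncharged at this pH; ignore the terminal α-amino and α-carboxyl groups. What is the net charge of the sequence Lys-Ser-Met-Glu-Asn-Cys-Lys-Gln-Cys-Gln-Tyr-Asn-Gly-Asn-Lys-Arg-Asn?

+3

The side chains ionized at physiological pH are Lys/Arg (+1) and Asp/Glu (−1); with His treated as neutral, nothing else contributes.
Positive (K, R): Lys1, Lys7, Lys15, Arg16 → +4.
Negative (D, E): Glu4 → −1.
Net charge = (+4) + (−1) = +3.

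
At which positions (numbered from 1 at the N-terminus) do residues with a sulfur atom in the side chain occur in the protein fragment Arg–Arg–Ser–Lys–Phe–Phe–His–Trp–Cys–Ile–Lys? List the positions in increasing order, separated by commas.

Cysteine (C, thiol) and methionine (M, thioether) are the two sulfur-containing amino acids.
Matching residues: Cys9.

9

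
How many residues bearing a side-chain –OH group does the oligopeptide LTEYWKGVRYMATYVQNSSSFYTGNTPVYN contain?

S, T, and Y are the three residues with a side-chain hydroxyl.
Matching residues: T2, Y4, Y10, T13, Y14, S18, S19, S20, Y22, T23, T26, Y29.

12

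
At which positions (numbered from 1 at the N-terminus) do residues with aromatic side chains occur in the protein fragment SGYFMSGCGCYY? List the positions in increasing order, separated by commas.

The aromatic amino acids are Phe (F, benzyl), Trp (W, indole), and Tyr (Y, phenol).
Matching residues: Y3, F4, Y11, Y12.

3, 4, 11, 12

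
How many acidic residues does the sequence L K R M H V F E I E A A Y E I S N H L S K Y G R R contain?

3

Only D (aspartate) and E (glutamate) carry a side-chain carboxylic acid.
Matching residues: E8, E10, E14.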